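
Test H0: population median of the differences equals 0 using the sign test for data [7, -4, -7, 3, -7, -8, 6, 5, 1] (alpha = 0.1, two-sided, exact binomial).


Step 1: Discard zero differences. Original n = 9; n_eff = number of nonzero differences = 9.
Nonzero differences (with sign): +7, -4, -7, +3, -7, -8, +6, +5, +1
Step 2: Count signs: positive = 5, negative = 4.
Step 3: Under H0: P(positive) = 0.5, so the number of positives S ~ Bin(9, 0.5).
Step 4: Two-sided exact p-value = sum of Bin(9,0.5) probabilities at or below the observed probability = 1.000000.
Step 5: alpha = 0.1. fail to reject H0.

n_eff = 9, pos = 5, neg = 4, p = 1.000000, fail to reject H0.


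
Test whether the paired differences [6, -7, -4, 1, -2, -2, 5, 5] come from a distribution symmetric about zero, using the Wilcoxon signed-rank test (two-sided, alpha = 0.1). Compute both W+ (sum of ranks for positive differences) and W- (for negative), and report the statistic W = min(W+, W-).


Step 1: Drop any zero differences (none here) and take |d_i|.
|d| = [6, 7, 4, 1, 2, 2, 5, 5]
Step 2: Midrank |d_i| (ties get averaged ranks).
ranks: |6|->7, |7|->8, |4|->4, |1|->1, |2|->2.5, |2|->2.5, |5|->5.5, |5|->5.5
Step 3: Attach original signs; sum ranks with positive sign and with negative sign.
W+ = 7 + 1 + 5.5 + 5.5 = 19
W- = 8 + 4 + 2.5 + 2.5 = 17
(Check: W+ + W- = 36 should equal n(n+1)/2 = 36.)
Step 4: Test statistic W = min(W+, W-) = 17.
Step 5: Ties in |d|, so use the tie-corrected normal approximation.
        E[W] = n(n+1)/4 = 8*9/4 = 18.
        Tie groups: |d|=2 (t=2), |d|=5 (t=2); sum(t^3 - t) = 12.
        Var[W] = n(n+1)(2n+1)/24 - sum(t^3-t)/48 = 1224/24 - 12/48 = 50.75.
        z = (W - E[W]) / sqrt(Var[W]) = (17 - 18) / 7.1239 = -0.1404.
        Two-sided p = 2*Phi(z) = 0.888366.
Step 6: alpha = 0.1. fail to reject H0.

W+ = 19, W- = 17, W = min = 17, p = 0.888366, fail to reject H0.


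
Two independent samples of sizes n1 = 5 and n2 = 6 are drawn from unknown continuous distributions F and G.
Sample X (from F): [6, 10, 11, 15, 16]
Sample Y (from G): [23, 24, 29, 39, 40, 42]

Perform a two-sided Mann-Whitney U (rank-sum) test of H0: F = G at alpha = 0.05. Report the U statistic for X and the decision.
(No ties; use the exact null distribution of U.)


Step 1: Combine and sort all 11 observations; assign midranks.
sorted (value, group): (6,X), (10,X), (11,X), (15,X), (16,X), (23,Y), (24,Y), (29,Y), (39,Y), (40,Y), (42,Y)
ranks: 6->1, 10->2, 11->3, 15->4, 16->5, 23->6, 24->7, 29->8, 39->9, 40->10, 42->11
Step 2: Rank sum for X: R1 = 1 + 2 + 3 + 4 + 5 = 15.
Step 3: U_X = R1 - n1(n1+1)/2 = 15 - 5*6/2 = 15 - 15 = 0.
       U_Y = n1*n2 - U_X = 30 - 0 = 30.
Step 4: No ties, so the exact null distribution of U (based on enumerating the C(11,5) = 462 equally likely rank assignments) gives the two-sided p-value.
Step 5: p-value = 0.004329; compare to alpha = 0.05. reject H0.

U_X = 0, p = 0.004329, reject H0 at alpha = 0.05.


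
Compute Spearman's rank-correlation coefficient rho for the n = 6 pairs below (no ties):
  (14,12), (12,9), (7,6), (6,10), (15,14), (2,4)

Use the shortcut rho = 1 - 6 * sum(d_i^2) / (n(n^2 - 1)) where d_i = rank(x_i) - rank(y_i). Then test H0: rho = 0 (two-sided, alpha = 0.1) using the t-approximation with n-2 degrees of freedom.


Step 1: Rank x and y separately (midranks; no ties here).
rank(x): 14->5, 12->4, 7->3, 6->2, 15->6, 2->1
rank(y): 12->5, 9->3, 6->2, 10->4, 14->6, 4->1
Step 2: d_i = R_x(i) - R_y(i); compute d_i^2.
  (5-5)^2=0, (4-3)^2=1, (3-2)^2=1, (2-4)^2=4, (6-6)^2=0, (1-1)^2=0
sum(d^2) = 6.
Step 3: rho = 1 - 6*6 / (6*(6^2 - 1)) = 1 - 36/210 = 0.828571.
Step 4: Under H0, t = rho * sqrt((n-2)/(1-rho^2)) = 2.9598 ~ t(4).
Step 5: Two-sided p-value from the t-distribution with 4 df = 0.041563.
Step 6: alpha = 0.1. reject H0.

rho = 0.8286, p = 0.041563, reject H0 at alpha = 0.1.


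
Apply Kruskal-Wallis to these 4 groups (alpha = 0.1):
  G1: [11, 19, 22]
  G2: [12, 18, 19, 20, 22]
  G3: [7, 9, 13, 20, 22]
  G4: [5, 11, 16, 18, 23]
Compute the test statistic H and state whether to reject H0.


Step 1: Combine all N = 18 observations and assign midranks.
sorted (value, group, rank): (5,G4,1), (7,G3,2), (9,G3,3), (11,G1,4.5), (11,G4,4.5), (12,G2,6), (13,G3,7), (16,G4,8), (18,G2,9.5), (18,G4,9.5), (19,G1,11.5), (19,G2,11.5), (20,G2,13.5), (20,G3,13.5), (22,G1,16), (22,G2,16), (22,G3,16), (23,G4,18)
Step 2: Sum ranks within each group.
R_1 = 32 (n_1 = 3)
R_2 = 56.5 (n_2 = 5)
R_3 = 41.5 (n_3 = 5)
R_4 = 41 (n_4 = 5)
Step 3: H = 12/(N(N+1)) * sum(R_i^2/n_i) - 3(N+1)
     = 12/(18*19) * (32^2/3 + 56.5^2/5 + 41.5^2/5 + 41^2/5) - 3*19
     = 0.035088 * 1660.43 - 57
     = 1.260819.
Step 4: Ties present; correction factor C = 1 - 48/(18^3 - 18) = 0.991744. Corrected H = 1.260819 / 0.991744 = 1.271315.
Step 5: Under H0, H ~ chi^2(3); p-value = 0.735956.
Step 6: alpha = 0.1. fail to reject H0.

H = 1.2713, df = 3, p = 0.735956, fail to reject H0.


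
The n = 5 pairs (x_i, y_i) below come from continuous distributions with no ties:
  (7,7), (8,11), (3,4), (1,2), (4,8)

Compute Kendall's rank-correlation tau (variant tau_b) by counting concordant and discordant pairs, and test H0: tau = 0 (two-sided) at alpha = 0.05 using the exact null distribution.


Step 1: Enumerate the 10 unordered pairs (i,j) with i<j and classify each by sign(x_j-x_i) * sign(y_j-y_i).
  (1,2):dx=+1,dy=+4->C; (1,3):dx=-4,dy=-3->C; (1,4):dx=-6,dy=-5->C; (1,5):dx=-3,dy=+1->D
  (2,3):dx=-5,dy=-7->C; (2,4):dx=-7,dy=-9->C; (2,5):dx=-4,dy=-3->C; (3,4):dx=-2,dy=-2->C
  (3,5):dx=+1,dy=+4->C; (4,5):dx=+3,dy=+6->C
Step 2: C = 9, D = 1, total pairs = 10.
Step 3: tau = (C - D)/(n(n-1)/2) = (9 - 1)/10 = 0.800000.
Step 4: Exact two-sided p-value (enumerate n! = 120 permutations of y under H0): p = 0.083333.
Step 5: alpha = 0.05. fail to reject H0.

tau_b = 0.8000 (C=9, D=1), p = 0.083333, fail to reject H0.


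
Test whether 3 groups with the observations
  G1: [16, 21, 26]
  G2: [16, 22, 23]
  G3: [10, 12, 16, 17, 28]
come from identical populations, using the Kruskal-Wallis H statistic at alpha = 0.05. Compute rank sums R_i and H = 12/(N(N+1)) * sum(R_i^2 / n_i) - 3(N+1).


Step 1: Combine all N = 11 observations and assign midranks.
sorted (value, group, rank): (10,G3,1), (12,G3,2), (16,G1,4), (16,G2,4), (16,G3,4), (17,G3,6), (21,G1,7), (22,G2,8), (23,G2,9), (26,G1,10), (28,G3,11)
Step 2: Sum ranks within each group.
R_1 = 21 (n_1 = 3)
R_2 = 21 (n_2 = 3)
R_3 = 24 (n_3 = 5)
Step 3: H = 12/(N(N+1)) * sum(R_i^2/n_i) - 3(N+1)
     = 12/(11*12) * (21^2/3 + 21^2/3 + 24^2/5) - 3*12
     = 0.090909 * 409.2 - 36
     = 1.200000.
Step 4: Ties present; correction factor C = 1 - 24/(11^3 - 11) = 0.981818. Corrected H = 1.200000 / 0.981818 = 1.222222.
Step 5: Under H0, H ~ chi^2(2); p-value = 0.542747.
Step 6: alpha = 0.05. fail to reject H0.

H = 1.2222, df = 2, p = 0.542747, fail to reject H0.


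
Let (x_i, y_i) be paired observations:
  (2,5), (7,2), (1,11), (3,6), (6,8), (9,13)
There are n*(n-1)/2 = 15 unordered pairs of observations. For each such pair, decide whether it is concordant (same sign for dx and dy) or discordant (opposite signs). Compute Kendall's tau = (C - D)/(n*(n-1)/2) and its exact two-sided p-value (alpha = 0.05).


Step 1: Enumerate the 15 unordered pairs (i,j) with i<j and classify each by sign(x_j-x_i) * sign(y_j-y_i).
  (1,2):dx=+5,dy=-3->D; (1,3):dx=-1,dy=+6->D; (1,4):dx=+1,dy=+1->C; (1,5):dx=+4,dy=+3->C
  (1,6):dx=+7,dy=+8->C; (2,3):dx=-6,dy=+9->D; (2,4):dx=-4,dy=+4->D; (2,5):dx=-1,dy=+6->D
  (2,6):dx=+2,dy=+11->C; (3,4):dx=+2,dy=-5->D; (3,5):dx=+5,dy=-3->D; (3,6):dx=+8,dy=+2->C
  (4,5):dx=+3,dy=+2->C; (4,6):dx=+6,dy=+7->C; (5,6):dx=+3,dy=+5->C
Step 2: C = 8, D = 7, total pairs = 15.
Step 3: tau = (C - D)/(n(n-1)/2) = (8 - 7)/15 = 0.066667.
Step 4: Exact two-sided p-value (enumerate n! = 720 permutations of y under H0): p = 1.000000.
Step 5: alpha = 0.05. fail to reject H0.

tau_b = 0.0667 (C=8, D=7), p = 1.000000, fail to reject H0.


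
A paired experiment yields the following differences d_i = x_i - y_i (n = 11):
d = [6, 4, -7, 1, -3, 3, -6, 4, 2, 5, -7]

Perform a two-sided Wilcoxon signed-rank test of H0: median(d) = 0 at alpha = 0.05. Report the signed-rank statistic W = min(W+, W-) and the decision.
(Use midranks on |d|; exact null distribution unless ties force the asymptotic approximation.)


Step 1: Drop any zero differences (none here) and take |d_i|.
|d| = [6, 4, 7, 1, 3, 3, 6, 4, 2, 5, 7]
Step 2: Midrank |d_i| (ties get averaged ranks).
ranks: |6|->8.5, |4|->5.5, |7|->10.5, |1|->1, |3|->3.5, |3|->3.5, |6|->8.5, |4|->5.5, |2|->2, |5|->7, |7|->10.5
Step 3: Attach original signs; sum ranks with positive sign and with negative sign.
W+ = 8.5 + 5.5 + 1 + 3.5 + 5.5 + 2 + 7 = 33
W- = 10.5 + 3.5 + 8.5 + 10.5 = 33
(Check: W+ + W- = 66 should equal n(n+1)/2 = 66.)
Step 4: Test statistic W = min(W+, W-) = 33.
Step 5: Ties in |d|, so use the tie-corrected normal approximation.
        E[W] = n(n+1)/4 = 11*12/4 = 33.
        Tie groups: |d|=3 (t=2), |d|=4 (t=2), |d|=6 (t=2), |d|=7 (t=2); sum(t^3 - t) = 24.
        Var[W] = n(n+1)(2n+1)/24 - sum(t^3-t)/48 = 3036/24 - 24/48 = 126.
        z = (W - E[W]) / sqrt(Var[W]) = (33 - 33) / 11.2250 = 0.0000.
        Two-sided p = 2*Phi(z) = 1.000000.
Step 6: alpha = 0.05. fail to reject H0.

W+ = 33, W- = 33, W = min = 33, p = 1.000000, fail to reject H0.


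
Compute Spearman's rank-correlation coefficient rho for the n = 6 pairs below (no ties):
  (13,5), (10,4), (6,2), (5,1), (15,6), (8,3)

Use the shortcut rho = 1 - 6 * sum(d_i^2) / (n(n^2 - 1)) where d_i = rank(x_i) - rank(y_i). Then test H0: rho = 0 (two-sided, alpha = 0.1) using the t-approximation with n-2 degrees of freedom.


Step 1: Rank x and y separately (midranks; no ties here).
rank(x): 13->5, 10->4, 6->2, 5->1, 15->6, 8->3
rank(y): 5->5, 4->4, 2->2, 1->1, 6->6, 3->3
Step 2: d_i = R_x(i) - R_y(i); compute d_i^2.
  (5-5)^2=0, (4-4)^2=0, (2-2)^2=0, (1-1)^2=0, (6-6)^2=0, (3-3)^2=0
sum(d^2) = 0.
Step 3: rho = 1 - 6*0 / (6*(6^2 - 1)) = 1 - 0/210 = 1.000000.
Step 5: Two-sided p-value from the t-distribution with 4 df = 0.000000.
Step 6: alpha = 0.1. reject H0.

rho = 1.0000, p = 0.000000, reject H0 at alpha = 0.1.


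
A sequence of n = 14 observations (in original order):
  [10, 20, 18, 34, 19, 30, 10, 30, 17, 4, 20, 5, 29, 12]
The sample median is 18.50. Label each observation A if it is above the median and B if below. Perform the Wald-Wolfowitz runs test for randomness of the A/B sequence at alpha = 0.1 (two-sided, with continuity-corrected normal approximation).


Step 1: Compute median = 18.50; label A = above, B = below.
Labels in order: BABAAABABBABAB  (n_A = 7, n_B = 7)
Step 2: Count runs R = 11.
Step 3: Under H0 (random ordering), E[R] = 2*n_A*n_B/(n_A+n_B) + 1 = 2*7*7/14 + 1 = 8.0000.
        Var[R] = 2*n_A*n_B*(2*n_A*n_B - n_A - n_B) / ((n_A+n_B)^2 * (n_A+n_B-1)) = 8232/2548 = 3.2308.
        SD[R] = 1.7974.
Step 4: Continuity-corrected z = (R - 0.5 - E[R]) / SD[R] = (11 - 0.5 - 8.0000) / 1.7974 = 1.3909.
Step 5: Two-sided p-value via normal approximation = 2*(1 - Phi(|z|)) = 0.164264.
Step 6: alpha = 0.1. fail to reject H0.

R = 11, z = 1.3909, p = 0.164264, fail to reject H0.


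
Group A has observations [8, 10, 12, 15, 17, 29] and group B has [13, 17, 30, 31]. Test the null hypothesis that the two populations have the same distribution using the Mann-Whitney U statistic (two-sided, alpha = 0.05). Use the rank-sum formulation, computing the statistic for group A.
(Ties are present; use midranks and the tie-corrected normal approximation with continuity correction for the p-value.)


Step 1: Combine and sort all 10 observations; assign midranks.
sorted (value, group): (8,X), (10,X), (12,X), (13,Y), (15,X), (17,X), (17,Y), (29,X), (30,Y), (31,Y)
ranks: 8->1, 10->2, 12->3, 13->4, 15->5, 17->6.5, 17->6.5, 29->8, 30->9, 31->10
Step 2: Rank sum for X: R1 = 1 + 2 + 3 + 5 + 6.5 + 8 = 25.5.
Step 3: U_X = R1 - n1(n1+1)/2 = 25.5 - 6*7/2 = 25.5 - 21 = 4.5.
       U_Y = n1*n2 - U_X = 24 - 4.5 = 19.5.
Step 4: Ties are present, so use the tie-corrected normal approximation (with continuity correction) for the p-value.
Step 5: p-value = 0.134407; compare to alpha = 0.05. fail to reject H0.

U_X = 4.5, p = 0.134407, fail to reject H0 at alpha = 0.05.


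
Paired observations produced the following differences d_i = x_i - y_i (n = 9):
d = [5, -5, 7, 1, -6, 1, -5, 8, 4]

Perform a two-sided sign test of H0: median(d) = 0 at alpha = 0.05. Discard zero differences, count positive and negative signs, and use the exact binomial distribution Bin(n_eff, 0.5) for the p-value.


Step 1: Discard zero differences. Original n = 9; n_eff = number of nonzero differences = 9.
Nonzero differences (with sign): +5, -5, +7, +1, -6, +1, -5, +8, +4
Step 2: Count signs: positive = 6, negative = 3.
Step 3: Under H0: P(positive) = 0.5, so the number of positives S ~ Bin(9, 0.5).
Step 4: Two-sided exact p-value = sum of Bin(9,0.5) probabilities at or below the observed probability = 0.507812.
Step 5: alpha = 0.05. fail to reject H0.

n_eff = 9, pos = 6, neg = 3, p = 0.507812, fail to reject H0.


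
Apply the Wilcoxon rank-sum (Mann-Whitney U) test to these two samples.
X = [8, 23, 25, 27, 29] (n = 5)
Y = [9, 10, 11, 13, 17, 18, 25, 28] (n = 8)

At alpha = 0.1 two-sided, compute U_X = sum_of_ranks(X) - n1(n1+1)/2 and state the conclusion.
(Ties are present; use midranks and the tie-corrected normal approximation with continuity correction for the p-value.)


Step 1: Combine and sort all 13 observations; assign midranks.
sorted (value, group): (8,X), (9,Y), (10,Y), (11,Y), (13,Y), (17,Y), (18,Y), (23,X), (25,X), (25,Y), (27,X), (28,Y), (29,X)
ranks: 8->1, 9->2, 10->3, 11->4, 13->5, 17->6, 18->7, 23->8, 25->9.5, 25->9.5, 27->11, 28->12, 29->13
Step 2: Rank sum for X: R1 = 1 + 8 + 9.5 + 11 + 13 = 42.5.
Step 3: U_X = R1 - n1(n1+1)/2 = 42.5 - 5*6/2 = 42.5 - 15 = 27.5.
       U_Y = n1*n2 - U_X = 40 - 27.5 = 12.5.
Step 4: Ties are present, so use the tie-corrected normal approximation (with continuity correction) for the p-value.
Step 5: p-value = 0.304842; compare to alpha = 0.1. fail to reject H0.

U_X = 27.5, p = 0.304842, fail to reject H0 at alpha = 0.1.


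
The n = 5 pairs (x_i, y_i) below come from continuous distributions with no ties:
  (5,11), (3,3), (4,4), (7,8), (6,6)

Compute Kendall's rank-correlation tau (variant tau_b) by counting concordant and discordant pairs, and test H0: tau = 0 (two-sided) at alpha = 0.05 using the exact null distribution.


Step 1: Enumerate the 10 unordered pairs (i,j) with i<j and classify each by sign(x_j-x_i) * sign(y_j-y_i).
  (1,2):dx=-2,dy=-8->C; (1,3):dx=-1,dy=-7->C; (1,4):dx=+2,dy=-3->D; (1,5):dx=+1,dy=-5->D
  (2,3):dx=+1,dy=+1->C; (2,4):dx=+4,dy=+5->C; (2,5):dx=+3,dy=+3->C; (3,4):dx=+3,dy=+4->C
  (3,5):dx=+2,dy=+2->C; (4,5):dx=-1,dy=-2->C
Step 2: C = 8, D = 2, total pairs = 10.
Step 3: tau = (C - D)/(n(n-1)/2) = (8 - 2)/10 = 0.600000.
Step 4: Exact two-sided p-value (enumerate n! = 120 permutations of y under H0): p = 0.233333.
Step 5: alpha = 0.05. fail to reject H0.

tau_b = 0.6000 (C=8, D=2), p = 0.233333, fail to reject H0.


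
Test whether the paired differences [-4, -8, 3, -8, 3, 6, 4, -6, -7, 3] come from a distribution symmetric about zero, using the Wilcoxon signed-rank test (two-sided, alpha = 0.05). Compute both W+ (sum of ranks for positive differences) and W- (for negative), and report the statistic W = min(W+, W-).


Step 1: Drop any zero differences (none here) and take |d_i|.
|d| = [4, 8, 3, 8, 3, 6, 4, 6, 7, 3]
Step 2: Midrank |d_i| (ties get averaged ranks).
ranks: |4|->4.5, |8|->9.5, |3|->2, |8|->9.5, |3|->2, |6|->6.5, |4|->4.5, |6|->6.5, |7|->8, |3|->2
Step 3: Attach original signs; sum ranks with positive sign and with negative sign.
W+ = 2 + 2 + 6.5 + 4.5 + 2 = 17
W- = 4.5 + 9.5 + 9.5 + 6.5 + 8 = 38
(Check: W+ + W- = 55 should equal n(n+1)/2 = 55.)
Step 4: Test statistic W = min(W+, W-) = 17.
Step 5: Ties in |d|, so use the tie-corrected normal approximation.
        E[W] = n(n+1)/4 = 10*11/4 = 27.5.
        Tie groups: |d|=3 (t=3), |d|=4 (t=2), |d|=6 (t=2), |d|=8 (t=2); sum(t^3 - t) = 42.
        Var[W] = n(n+1)(2n+1)/24 - sum(t^3-t)/48 = 2310/24 - 42/48 = 95.375.
        z = (W - E[W]) / sqrt(Var[W]) = (17 - 27.5) / 9.7660 = -1.0752.
        Two-sided p = 2*Phi(z) = 0.282304.
Step 6: alpha = 0.05. fail to reject H0.

W+ = 17, W- = 38, W = min = 17, p = 0.282304, fail to reject H0.


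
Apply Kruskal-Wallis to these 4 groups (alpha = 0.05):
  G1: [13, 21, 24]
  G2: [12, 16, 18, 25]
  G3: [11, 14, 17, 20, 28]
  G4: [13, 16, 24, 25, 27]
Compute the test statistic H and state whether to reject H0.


Step 1: Combine all N = 17 observations and assign midranks.
sorted (value, group, rank): (11,G3,1), (12,G2,2), (13,G1,3.5), (13,G4,3.5), (14,G3,5), (16,G2,6.5), (16,G4,6.5), (17,G3,8), (18,G2,9), (20,G3,10), (21,G1,11), (24,G1,12.5), (24,G4,12.5), (25,G2,14.5), (25,G4,14.5), (27,G4,16), (28,G3,17)
Step 2: Sum ranks within each group.
R_1 = 27 (n_1 = 3)
R_2 = 32 (n_2 = 4)
R_3 = 41 (n_3 = 5)
R_4 = 53 (n_4 = 5)
Step 3: H = 12/(N(N+1)) * sum(R_i^2/n_i) - 3(N+1)
     = 12/(17*18) * (27^2/3 + 32^2/4 + 41^2/5 + 53^2/5) - 3*18
     = 0.039216 * 1397 - 54
     = 0.784314.
Step 4: Ties present; correction factor C = 1 - 24/(17^3 - 17) = 0.995098. Corrected H = 0.784314 / 0.995098 = 0.788177.
Step 5: Under H0, H ~ chi^2(3); p-value = 0.852293.
Step 6: alpha = 0.05. fail to reject H0.

H = 0.7882, df = 3, p = 0.852293, fail to reject H0.


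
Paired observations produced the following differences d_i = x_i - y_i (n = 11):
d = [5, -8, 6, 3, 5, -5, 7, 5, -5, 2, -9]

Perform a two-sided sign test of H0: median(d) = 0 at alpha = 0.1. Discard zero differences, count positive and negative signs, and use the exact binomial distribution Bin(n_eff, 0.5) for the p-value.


Step 1: Discard zero differences. Original n = 11; n_eff = number of nonzero differences = 11.
Nonzero differences (with sign): +5, -8, +6, +3, +5, -5, +7, +5, -5, +2, -9
Step 2: Count signs: positive = 7, negative = 4.
Step 3: Under H0: P(positive) = 0.5, so the number of positives S ~ Bin(11, 0.5).
Step 4: Two-sided exact p-value = sum of Bin(11,0.5) probabilities at or below the observed probability = 0.548828.
Step 5: alpha = 0.1. fail to reject H0.

n_eff = 11, pos = 7, neg = 4, p = 0.548828, fail to reject H0.


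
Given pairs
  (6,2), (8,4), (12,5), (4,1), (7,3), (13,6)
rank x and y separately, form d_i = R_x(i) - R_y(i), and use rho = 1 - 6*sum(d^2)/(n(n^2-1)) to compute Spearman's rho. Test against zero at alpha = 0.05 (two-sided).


Step 1: Rank x and y separately (midranks; no ties here).
rank(x): 6->2, 8->4, 12->5, 4->1, 7->3, 13->6
rank(y): 2->2, 4->4, 5->5, 1->1, 3->3, 6->6
Step 2: d_i = R_x(i) - R_y(i); compute d_i^2.
  (2-2)^2=0, (4-4)^2=0, (5-5)^2=0, (1-1)^2=0, (3-3)^2=0, (6-6)^2=0
sum(d^2) = 0.
Step 3: rho = 1 - 6*0 / (6*(6^2 - 1)) = 1 - 0/210 = 1.000000.
Step 5: Two-sided p-value from the t-distribution with 4 df = 0.000000.
Step 6: alpha = 0.05. reject H0.

rho = 1.0000, p = 0.000000, reject H0 at alpha = 0.05.


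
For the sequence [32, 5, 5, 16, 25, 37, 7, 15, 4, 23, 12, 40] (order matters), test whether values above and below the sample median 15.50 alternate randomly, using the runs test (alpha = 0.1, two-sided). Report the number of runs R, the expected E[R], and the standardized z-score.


Step 1: Compute median = 15.50; label A = above, B = below.
Labels in order: ABBAAABBBABA  (n_A = 6, n_B = 6)
Step 2: Count runs R = 7.
Step 3: Under H0 (random ordering), E[R] = 2*n_A*n_B/(n_A+n_B) + 1 = 2*6*6/12 + 1 = 7.0000.
        Var[R] = 2*n_A*n_B*(2*n_A*n_B - n_A - n_B) / ((n_A+n_B)^2 * (n_A+n_B-1)) = 4320/1584 = 2.7273.
        SD[R] = 1.6514.
Step 4: R = E[R], so z = 0 with no continuity correction.
Step 5: Two-sided p-value via normal approximation = 2*(1 - Phi(|z|)) = 1.000000.
Step 6: alpha = 0.1. fail to reject H0.

R = 7, z = 0.0000, p = 1.000000, fail to reject H0.


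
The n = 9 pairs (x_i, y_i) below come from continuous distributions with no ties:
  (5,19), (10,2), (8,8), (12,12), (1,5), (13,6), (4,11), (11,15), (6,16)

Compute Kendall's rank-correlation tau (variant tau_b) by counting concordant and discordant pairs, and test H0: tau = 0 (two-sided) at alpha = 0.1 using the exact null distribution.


Step 1: Enumerate the 36 unordered pairs (i,j) with i<j and classify each by sign(x_j-x_i) * sign(y_j-y_i).
  (1,2):dx=+5,dy=-17->D; (1,3):dx=+3,dy=-11->D; (1,4):dx=+7,dy=-7->D; (1,5):dx=-4,dy=-14->C
  (1,6):dx=+8,dy=-13->D; (1,7):dx=-1,dy=-8->C; (1,8):dx=+6,dy=-4->D; (1,9):dx=+1,dy=-3->D
  (2,3):dx=-2,dy=+6->D; (2,4):dx=+2,dy=+10->C; (2,5):dx=-9,dy=+3->D; (2,6):dx=+3,dy=+4->C
  (2,7):dx=-6,dy=+9->D; (2,8):dx=+1,dy=+13->C; (2,9):dx=-4,dy=+14->D; (3,4):dx=+4,dy=+4->C
  (3,5):dx=-7,dy=-3->C; (3,6):dx=+5,dy=-2->D; (3,7):dx=-4,dy=+3->D; (3,8):dx=+3,dy=+7->C
  (3,9):dx=-2,dy=+8->D; (4,5):dx=-11,dy=-7->C; (4,6):dx=+1,dy=-6->D; (4,7):dx=-8,dy=-1->C
  (4,8):dx=-1,dy=+3->D; (4,9):dx=-6,dy=+4->D; (5,6):dx=+12,dy=+1->C; (5,7):dx=+3,dy=+6->C
  (5,8):dx=+10,dy=+10->C; (5,9):dx=+5,dy=+11->C; (6,7):dx=-9,dy=+5->D; (6,8):dx=-2,dy=+9->D
  (6,9):dx=-7,dy=+10->D; (7,8):dx=+7,dy=+4->C; (7,9):dx=+2,dy=+5->C; (8,9):dx=-5,dy=+1->D
Step 2: C = 16, D = 20, total pairs = 36.
Step 3: tau = (C - D)/(n(n-1)/2) = (16 - 20)/36 = -0.111111.
Step 4: Exact two-sided p-value (enumerate n! = 362880 permutations of y under H0): p = 0.761414.
Step 5: alpha = 0.1. fail to reject H0.

tau_b = -0.1111 (C=16, D=20), p = 0.761414, fail to reject H0.


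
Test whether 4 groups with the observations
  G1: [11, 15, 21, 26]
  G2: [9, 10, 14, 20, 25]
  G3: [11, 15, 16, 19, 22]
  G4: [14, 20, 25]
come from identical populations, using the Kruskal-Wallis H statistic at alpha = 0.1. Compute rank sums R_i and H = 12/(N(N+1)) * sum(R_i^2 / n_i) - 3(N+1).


Step 1: Combine all N = 17 observations and assign midranks.
sorted (value, group, rank): (9,G2,1), (10,G2,2), (11,G1,3.5), (11,G3,3.5), (14,G2,5.5), (14,G4,5.5), (15,G1,7.5), (15,G3,7.5), (16,G3,9), (19,G3,10), (20,G2,11.5), (20,G4,11.5), (21,G1,13), (22,G3,14), (25,G2,15.5), (25,G4,15.5), (26,G1,17)
Step 2: Sum ranks within each group.
R_1 = 41 (n_1 = 4)
R_2 = 35.5 (n_2 = 5)
R_3 = 44 (n_3 = 5)
R_4 = 32.5 (n_4 = 3)
Step 3: H = 12/(N(N+1)) * sum(R_i^2/n_i) - 3(N+1)
     = 12/(17*18) * (41^2/4 + 35.5^2/5 + 44^2/5 + 32.5^2/3) - 3*18
     = 0.039216 * 1411.58 - 54
     = 1.356209.
Step 4: Ties present; correction factor C = 1 - 30/(17^3 - 17) = 0.993873. Corrected H = 1.356209 / 0.993873 = 1.364570.
Step 5: Under H0, H ~ chi^2(3); p-value = 0.713860.
Step 6: alpha = 0.1. fail to reject H0.

H = 1.3646, df = 3, p = 0.713860, fail to reject H0.


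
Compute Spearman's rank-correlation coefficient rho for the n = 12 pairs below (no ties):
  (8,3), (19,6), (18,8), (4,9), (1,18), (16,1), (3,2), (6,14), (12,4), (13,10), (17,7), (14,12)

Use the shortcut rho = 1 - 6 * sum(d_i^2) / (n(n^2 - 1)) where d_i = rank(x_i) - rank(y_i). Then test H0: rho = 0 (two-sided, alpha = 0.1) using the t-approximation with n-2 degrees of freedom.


Step 1: Rank x and y separately (midranks; no ties here).
rank(x): 8->5, 19->12, 18->11, 4->3, 1->1, 16->9, 3->2, 6->4, 12->6, 13->7, 17->10, 14->8
rank(y): 3->3, 6->5, 8->7, 9->8, 18->12, 1->1, 2->2, 14->11, 4->4, 10->9, 7->6, 12->10
Step 2: d_i = R_x(i) - R_y(i); compute d_i^2.
  (5-3)^2=4, (12-5)^2=49, (11-7)^2=16, (3-8)^2=25, (1-12)^2=121, (9-1)^2=64, (2-2)^2=0, (4-11)^2=49, (6-4)^2=4, (7-9)^2=4, (10-6)^2=16, (8-10)^2=4
sum(d^2) = 356.
Step 3: rho = 1 - 6*356 / (12*(12^2 - 1)) = 1 - 2136/1716 = -0.244755.
Step 4: Under H0, t = rho * sqrt((n-2)/(1-rho^2)) = -0.7983 ~ t(10).
Step 5: Two-sided p-value from the t-distribution with 10 df = 0.443262.
Step 6: alpha = 0.1. fail to reject H0.

rho = -0.2448, p = 0.443262, fail to reject H0 at alpha = 0.1.


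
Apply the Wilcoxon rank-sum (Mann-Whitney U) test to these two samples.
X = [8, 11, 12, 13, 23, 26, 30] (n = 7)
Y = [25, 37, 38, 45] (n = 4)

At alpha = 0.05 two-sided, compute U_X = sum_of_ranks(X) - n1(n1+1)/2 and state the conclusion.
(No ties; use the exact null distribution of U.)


Step 1: Combine and sort all 11 observations; assign midranks.
sorted (value, group): (8,X), (11,X), (12,X), (13,X), (23,X), (25,Y), (26,X), (30,X), (37,Y), (38,Y), (45,Y)
ranks: 8->1, 11->2, 12->3, 13->4, 23->5, 25->6, 26->7, 30->8, 37->9, 38->10, 45->11
Step 2: Rank sum for X: R1 = 1 + 2 + 3 + 4 + 5 + 7 + 8 = 30.
Step 3: U_X = R1 - n1(n1+1)/2 = 30 - 7*8/2 = 30 - 28 = 2.
       U_Y = n1*n2 - U_X = 28 - 2 = 26.
Step 4: No ties, so the exact null distribution of U (based on enumerating the C(11,7) = 330 equally likely rank assignments) gives the two-sided p-value.
Step 5: p-value = 0.024242; compare to alpha = 0.05. reject H0.

U_X = 2, p = 0.024242, reject H0 at alpha = 0.05.


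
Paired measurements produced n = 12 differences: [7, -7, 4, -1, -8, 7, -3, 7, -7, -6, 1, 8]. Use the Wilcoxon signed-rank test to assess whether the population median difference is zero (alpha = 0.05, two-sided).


Step 1: Drop any zero differences (none here) and take |d_i|.
|d| = [7, 7, 4, 1, 8, 7, 3, 7, 7, 6, 1, 8]
Step 2: Midrank |d_i| (ties get averaged ranks).
ranks: |7|->8, |7|->8, |4|->4, |1|->1.5, |8|->11.5, |7|->8, |3|->3, |7|->8, |7|->8, |6|->5, |1|->1.5, |8|->11.5
Step 3: Attach original signs; sum ranks with positive sign and with negative sign.
W+ = 8 + 4 + 8 + 8 + 1.5 + 11.5 = 41
W- = 8 + 1.5 + 11.5 + 3 + 8 + 5 = 37
(Check: W+ + W- = 78 should equal n(n+1)/2 = 78.)
Step 4: Test statistic W = min(W+, W-) = 37.
Step 5: Ties in |d|, so use the tie-corrected normal approximation.
        E[W] = n(n+1)/4 = 12*13/4 = 39.
        Tie groups: |d|=1 (t=2), |d|=7 (t=5), |d|=8 (t=2); sum(t^3 - t) = 132.
        Var[W] = n(n+1)(2n+1)/24 - sum(t^3-t)/48 = 3900/24 - 132/48 = 159.75.
        z = (W - E[W]) / sqrt(Var[W]) = (37 - 39) / 12.6392 = -0.1582.
        Two-sided p = 2*Phi(z) = 0.874270.
Step 6: alpha = 0.05. fail to reject H0.

W+ = 41, W- = 37, W = min = 37, p = 0.874270, fail to reject H0.


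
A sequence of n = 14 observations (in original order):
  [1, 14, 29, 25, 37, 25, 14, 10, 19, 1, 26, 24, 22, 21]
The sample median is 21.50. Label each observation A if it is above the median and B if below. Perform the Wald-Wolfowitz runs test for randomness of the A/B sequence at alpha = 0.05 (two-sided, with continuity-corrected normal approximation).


Step 1: Compute median = 21.50; label A = above, B = below.
Labels in order: BBAAAABBBBAAAB  (n_A = 7, n_B = 7)
Step 2: Count runs R = 5.
Step 3: Under H0 (random ordering), E[R] = 2*n_A*n_B/(n_A+n_B) + 1 = 2*7*7/14 + 1 = 8.0000.
        Var[R] = 2*n_A*n_B*(2*n_A*n_B - n_A - n_B) / ((n_A+n_B)^2 * (n_A+n_B-1)) = 8232/2548 = 3.2308.
        SD[R] = 1.7974.
Step 4: Continuity-corrected z = (R + 0.5 - E[R]) / SD[R] = (5 + 0.5 - 8.0000) / 1.7974 = -1.3909.
Step 5: Two-sided p-value via normal approximation = 2*(1 - Phi(|z|)) = 0.164264.
Step 6: alpha = 0.05. fail to reject H0.

R = 5, z = -1.3909, p = 0.164264, fail to reject H0.


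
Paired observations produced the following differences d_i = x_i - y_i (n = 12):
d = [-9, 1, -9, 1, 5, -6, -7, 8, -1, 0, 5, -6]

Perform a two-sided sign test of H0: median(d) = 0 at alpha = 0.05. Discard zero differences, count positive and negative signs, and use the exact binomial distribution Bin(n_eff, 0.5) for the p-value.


Step 1: Discard zero differences. Original n = 12; n_eff = number of nonzero differences = 11.
Nonzero differences (with sign): -9, +1, -9, +1, +5, -6, -7, +8, -1, +5, -6
Step 2: Count signs: positive = 5, negative = 6.
Step 3: Under H0: P(positive) = 0.5, so the number of positives S ~ Bin(11, 0.5).
Step 4: Two-sided exact p-value = sum of Bin(11,0.5) probabilities at or below the observed probability = 1.000000.
Step 5: alpha = 0.05. fail to reject H0.

n_eff = 11, pos = 5, neg = 6, p = 1.000000, fail to reject H0.


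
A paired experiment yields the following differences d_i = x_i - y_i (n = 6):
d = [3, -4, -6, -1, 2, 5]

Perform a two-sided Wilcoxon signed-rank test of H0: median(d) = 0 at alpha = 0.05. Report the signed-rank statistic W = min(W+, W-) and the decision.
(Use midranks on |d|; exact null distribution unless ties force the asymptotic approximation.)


Step 1: Drop any zero differences (none here) and take |d_i|.
|d| = [3, 4, 6, 1, 2, 5]
Step 2: Midrank |d_i| (ties get averaged ranks).
ranks: |3|->3, |4|->4, |6|->6, |1|->1, |2|->2, |5|->5
Step 3: Attach original signs; sum ranks with positive sign and with negative sign.
W+ = 3 + 2 + 5 = 10
W- = 4 + 6 + 1 = 11
(Check: W+ + W- = 21 should equal n(n+1)/2 = 21.)
Step 4: Test statistic W = min(W+, W-) = 10.
Step 5: No ties, so the exact null distribution over the 2^6 = 64 sign assignments gives the two-sided p-value = 1.000000.
Step 6: alpha = 0.05. fail to reject H0.

W+ = 10, W- = 11, W = min = 10, p = 1.000000, fail to reject H0.


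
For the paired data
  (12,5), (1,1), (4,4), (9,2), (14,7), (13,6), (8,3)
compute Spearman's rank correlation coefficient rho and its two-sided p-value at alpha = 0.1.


Step 1: Rank x and y separately (midranks; no ties here).
rank(x): 12->5, 1->1, 4->2, 9->4, 14->7, 13->6, 8->3
rank(y): 5->5, 1->1, 4->4, 2->2, 7->7, 6->6, 3->3
Step 2: d_i = R_x(i) - R_y(i); compute d_i^2.
  (5-5)^2=0, (1-1)^2=0, (2-4)^2=4, (4-2)^2=4, (7-7)^2=0, (6-6)^2=0, (3-3)^2=0
sum(d^2) = 8.
Step 3: rho = 1 - 6*8 / (7*(7^2 - 1)) = 1 - 48/336 = 0.857143.
Step 4: Under H0, t = rho * sqrt((n-2)/(1-rho^2)) = 3.7210 ~ t(5).
Step 5: Two-sided p-value from the t-distribution with 5 df = 0.013697.
Step 6: alpha = 0.1. reject H0.

rho = 0.8571, p = 0.013697, reject H0 at alpha = 0.1.


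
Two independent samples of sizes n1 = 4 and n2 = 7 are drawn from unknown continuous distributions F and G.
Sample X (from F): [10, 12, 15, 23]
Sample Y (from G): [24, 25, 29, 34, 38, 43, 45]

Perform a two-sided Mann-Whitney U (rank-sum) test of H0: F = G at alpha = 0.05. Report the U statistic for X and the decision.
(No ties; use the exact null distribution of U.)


Step 1: Combine and sort all 11 observations; assign midranks.
sorted (value, group): (10,X), (12,X), (15,X), (23,X), (24,Y), (25,Y), (29,Y), (34,Y), (38,Y), (43,Y), (45,Y)
ranks: 10->1, 12->2, 15->3, 23->4, 24->5, 25->6, 29->7, 34->8, 38->9, 43->10, 45->11
Step 2: Rank sum for X: R1 = 1 + 2 + 3 + 4 = 10.
Step 3: U_X = R1 - n1(n1+1)/2 = 10 - 4*5/2 = 10 - 10 = 0.
       U_Y = n1*n2 - U_X = 28 - 0 = 28.
Step 4: No ties, so the exact null distribution of U (based on enumerating the C(11,4) = 330 equally likely rank assignments) gives the two-sided p-value.
Step 5: p-value = 0.006061; compare to alpha = 0.05. reject H0.

U_X = 0, p = 0.006061, reject H0 at alpha = 0.05.


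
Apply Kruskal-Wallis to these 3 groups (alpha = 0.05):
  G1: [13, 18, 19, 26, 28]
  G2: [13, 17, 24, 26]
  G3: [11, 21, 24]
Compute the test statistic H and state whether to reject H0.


Step 1: Combine all N = 12 observations and assign midranks.
sorted (value, group, rank): (11,G3,1), (13,G1,2.5), (13,G2,2.5), (17,G2,4), (18,G1,5), (19,G1,6), (21,G3,7), (24,G2,8.5), (24,G3,8.5), (26,G1,10.5), (26,G2,10.5), (28,G1,12)
Step 2: Sum ranks within each group.
R_1 = 36 (n_1 = 5)
R_2 = 25.5 (n_2 = 4)
R_3 = 16.5 (n_3 = 3)
Step 3: H = 12/(N(N+1)) * sum(R_i^2/n_i) - 3(N+1)
     = 12/(12*13) * (36^2/5 + 25.5^2/4 + 16.5^2/3) - 3*13
     = 0.076923 * 512.513 - 39
     = 0.424038.
Step 4: Ties present; correction factor C = 1 - 18/(12^3 - 12) = 0.989510. Corrected H = 0.424038 / 0.989510 = 0.428534.
Step 5: Under H0, H ~ chi^2(2); p-value = 0.807133.
Step 6: alpha = 0.05. fail to reject H0.

H = 0.4285, df = 2, p = 0.807133, fail to reject H0.


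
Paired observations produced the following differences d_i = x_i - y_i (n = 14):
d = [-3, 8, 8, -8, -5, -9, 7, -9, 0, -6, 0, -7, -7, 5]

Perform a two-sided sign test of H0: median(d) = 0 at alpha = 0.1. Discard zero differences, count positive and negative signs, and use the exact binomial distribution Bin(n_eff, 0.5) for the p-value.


Step 1: Discard zero differences. Original n = 14; n_eff = number of nonzero differences = 12.
Nonzero differences (with sign): -3, +8, +8, -8, -5, -9, +7, -9, -6, -7, -7, +5
Step 2: Count signs: positive = 4, negative = 8.
Step 3: Under H0: P(positive) = 0.5, so the number of positives S ~ Bin(12, 0.5).
Step 4: Two-sided exact p-value = sum of Bin(12,0.5) probabilities at or below the observed probability = 0.387695.
Step 5: alpha = 0.1. fail to reject H0.

n_eff = 12, pos = 4, neg = 8, p = 0.387695, fail to reject H0.


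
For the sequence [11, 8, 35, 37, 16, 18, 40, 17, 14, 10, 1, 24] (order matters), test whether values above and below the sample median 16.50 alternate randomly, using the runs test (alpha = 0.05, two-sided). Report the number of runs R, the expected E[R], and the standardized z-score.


Step 1: Compute median = 16.50; label A = above, B = below.
Labels in order: BBAABAAABBBA  (n_A = 6, n_B = 6)
Step 2: Count runs R = 6.
Step 3: Under H0 (random ordering), E[R] = 2*n_A*n_B/(n_A+n_B) + 1 = 2*6*6/12 + 1 = 7.0000.
        Var[R] = 2*n_A*n_B*(2*n_A*n_B - n_A - n_B) / ((n_A+n_B)^2 * (n_A+n_B-1)) = 4320/1584 = 2.7273.
        SD[R] = 1.6514.
Step 4: Continuity-corrected z = (R + 0.5 - E[R]) / SD[R] = (6 + 0.5 - 7.0000) / 1.6514 = -0.3028.
Step 5: Two-sided p-value via normal approximation = 2*(1 - Phi(|z|)) = 0.762069.
Step 6: alpha = 0.05. fail to reject H0.

R = 6, z = -0.3028, p = 0.762069, fail to reject H0.


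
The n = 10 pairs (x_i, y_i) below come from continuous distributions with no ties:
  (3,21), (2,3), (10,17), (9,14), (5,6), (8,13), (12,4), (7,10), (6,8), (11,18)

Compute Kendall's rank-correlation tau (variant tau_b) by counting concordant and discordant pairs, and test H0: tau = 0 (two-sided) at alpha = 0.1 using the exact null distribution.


Step 1: Enumerate the 45 unordered pairs (i,j) with i<j and classify each by sign(x_j-x_i) * sign(y_j-y_i).
  (1,2):dx=-1,dy=-18->C; (1,3):dx=+7,dy=-4->D; (1,4):dx=+6,dy=-7->D; (1,5):dx=+2,dy=-15->D
  (1,6):dx=+5,dy=-8->D; (1,7):dx=+9,dy=-17->D; (1,8):dx=+4,dy=-11->D; (1,9):dx=+3,dy=-13->D
  (1,10):dx=+8,dy=-3->D; (2,3):dx=+8,dy=+14->C; (2,4):dx=+7,dy=+11->C; (2,5):dx=+3,dy=+3->C
  (2,6):dx=+6,dy=+10->C; (2,7):dx=+10,dy=+1->C; (2,8):dx=+5,dy=+7->C; (2,9):dx=+4,dy=+5->C
  (2,10):dx=+9,dy=+15->C; (3,4):dx=-1,dy=-3->C; (3,5):dx=-5,dy=-11->C; (3,6):dx=-2,dy=-4->C
  (3,7):dx=+2,dy=-13->D; (3,8):dx=-3,dy=-7->C; (3,9):dx=-4,dy=-9->C; (3,10):dx=+1,dy=+1->C
  (4,5):dx=-4,dy=-8->C; (4,6):dx=-1,dy=-1->C; (4,7):dx=+3,dy=-10->D; (4,8):dx=-2,dy=-4->C
  (4,9):dx=-3,dy=-6->C; (4,10):dx=+2,dy=+4->C; (5,6):dx=+3,dy=+7->C; (5,7):dx=+7,dy=-2->D
  (5,8):dx=+2,dy=+4->C; (5,9):dx=+1,dy=+2->C; (5,10):dx=+6,dy=+12->C; (6,7):dx=+4,dy=-9->D
  (6,8):dx=-1,dy=-3->C; (6,9):dx=-2,dy=-5->C; (6,10):dx=+3,dy=+5->C; (7,8):dx=-5,dy=+6->D
  (7,9):dx=-6,dy=+4->D; (7,10):dx=-1,dy=+14->D; (8,9):dx=-1,dy=-2->C; (8,10):dx=+4,dy=+8->C
  (9,10):dx=+5,dy=+10->C
Step 2: C = 30, D = 15, total pairs = 45.
Step 3: tau = (C - D)/(n(n-1)/2) = (30 - 15)/45 = 0.333333.
Step 4: Exact two-sided p-value (enumerate n! = 3628800 permutations of y under H0): p = 0.216373.
Step 5: alpha = 0.1. fail to reject H0.

tau_b = 0.3333 (C=30, D=15), p = 0.216373, fail to reject H0.


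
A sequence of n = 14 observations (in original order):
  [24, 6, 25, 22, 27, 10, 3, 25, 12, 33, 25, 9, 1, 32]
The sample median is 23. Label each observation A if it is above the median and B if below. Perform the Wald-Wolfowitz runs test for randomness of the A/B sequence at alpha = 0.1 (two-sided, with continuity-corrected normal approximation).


Step 1: Compute median = 23; label A = above, B = below.
Labels in order: ABABABBABAABBA  (n_A = 7, n_B = 7)
Step 2: Count runs R = 11.
Step 3: Under H0 (random ordering), E[R] = 2*n_A*n_B/(n_A+n_B) + 1 = 2*7*7/14 + 1 = 8.0000.
        Var[R] = 2*n_A*n_B*(2*n_A*n_B - n_A - n_B) / ((n_A+n_B)^2 * (n_A+n_B-1)) = 8232/2548 = 3.2308.
        SD[R] = 1.7974.
Step 4: Continuity-corrected z = (R - 0.5 - E[R]) / SD[R] = (11 - 0.5 - 8.0000) / 1.7974 = 1.3909.
Step 5: Two-sided p-value via normal approximation = 2*(1 - Phi(|z|)) = 0.164264.
Step 6: alpha = 0.1. fail to reject H0.

R = 11, z = 1.3909, p = 0.164264, fail to reject H0.


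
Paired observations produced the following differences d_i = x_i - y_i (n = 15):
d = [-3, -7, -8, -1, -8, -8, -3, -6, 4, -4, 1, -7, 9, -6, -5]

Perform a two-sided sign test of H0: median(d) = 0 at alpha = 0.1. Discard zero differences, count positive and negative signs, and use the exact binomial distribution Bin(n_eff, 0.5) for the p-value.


Step 1: Discard zero differences. Original n = 15; n_eff = number of nonzero differences = 15.
Nonzero differences (with sign): -3, -7, -8, -1, -8, -8, -3, -6, +4, -4, +1, -7, +9, -6, -5
Step 2: Count signs: positive = 3, negative = 12.
Step 3: Under H0: P(positive) = 0.5, so the number of positives S ~ Bin(15, 0.5).
Step 4: Two-sided exact p-value = sum of Bin(15,0.5) probabilities at or below the observed probability = 0.035156.
Step 5: alpha = 0.1. reject H0.

n_eff = 15, pos = 3, neg = 12, p = 0.035156, reject H0.


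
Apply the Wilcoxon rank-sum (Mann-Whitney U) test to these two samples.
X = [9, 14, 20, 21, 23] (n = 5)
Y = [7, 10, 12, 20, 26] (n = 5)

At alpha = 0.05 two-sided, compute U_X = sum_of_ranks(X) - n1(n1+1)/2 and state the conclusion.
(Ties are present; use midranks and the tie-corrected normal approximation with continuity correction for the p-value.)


Step 1: Combine and sort all 10 observations; assign midranks.
sorted (value, group): (7,Y), (9,X), (10,Y), (12,Y), (14,X), (20,X), (20,Y), (21,X), (23,X), (26,Y)
ranks: 7->1, 9->2, 10->3, 12->4, 14->5, 20->6.5, 20->6.5, 21->8, 23->9, 26->10
Step 2: Rank sum for X: R1 = 2 + 5 + 6.5 + 8 + 9 = 30.5.
Step 3: U_X = R1 - n1(n1+1)/2 = 30.5 - 5*6/2 = 30.5 - 15 = 15.5.
       U_Y = n1*n2 - U_X = 25 - 15.5 = 9.5.
Step 4: Ties are present, so use the tie-corrected normal approximation (with continuity correction) for the p-value.
Step 5: p-value = 0.600402; compare to alpha = 0.05. fail to reject H0.

U_X = 15.5, p = 0.600402, fail to reject H0 at alpha = 0.05.


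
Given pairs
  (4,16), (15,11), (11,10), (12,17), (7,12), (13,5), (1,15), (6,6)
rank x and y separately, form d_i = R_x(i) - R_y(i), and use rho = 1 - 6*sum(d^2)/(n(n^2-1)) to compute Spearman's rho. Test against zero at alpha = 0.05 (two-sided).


Step 1: Rank x and y separately (midranks; no ties here).
rank(x): 4->2, 15->8, 11->5, 12->6, 7->4, 13->7, 1->1, 6->3
rank(y): 16->7, 11->4, 10->3, 17->8, 12->5, 5->1, 15->6, 6->2
Step 2: d_i = R_x(i) - R_y(i); compute d_i^2.
  (2-7)^2=25, (8-4)^2=16, (5-3)^2=4, (6-8)^2=4, (4-5)^2=1, (7-1)^2=36, (1-6)^2=25, (3-2)^2=1
sum(d^2) = 112.
Step 3: rho = 1 - 6*112 / (8*(8^2 - 1)) = 1 - 672/504 = -0.333333.
Step 4: Under H0, t = rho * sqrt((n-2)/(1-rho^2)) = -0.8660 ~ t(6).
Step 5: Two-sided p-value from the t-distribution with 6 df = 0.419753.
Step 6: alpha = 0.05. fail to reject H0.

rho = -0.3333, p = 0.419753, fail to reject H0 at alpha = 0.05.


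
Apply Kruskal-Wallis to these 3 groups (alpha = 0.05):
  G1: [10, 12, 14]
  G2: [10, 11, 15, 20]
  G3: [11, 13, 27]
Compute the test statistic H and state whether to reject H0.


Step 1: Combine all N = 10 observations and assign midranks.
sorted (value, group, rank): (10,G1,1.5), (10,G2,1.5), (11,G2,3.5), (11,G3,3.5), (12,G1,5), (13,G3,6), (14,G1,7), (15,G2,8), (20,G2,9), (27,G3,10)
Step 2: Sum ranks within each group.
R_1 = 13.5 (n_1 = 3)
R_2 = 22 (n_2 = 4)
R_3 = 19.5 (n_3 = 3)
Step 3: H = 12/(N(N+1)) * sum(R_i^2/n_i) - 3(N+1)
     = 12/(10*11) * (13.5^2/3 + 22^2/4 + 19.5^2/3) - 3*11
     = 0.109091 * 308.5 - 33
     = 0.654545.
Step 4: Ties present; correction factor C = 1 - 12/(10^3 - 10) = 0.987879. Corrected H = 0.654545 / 0.987879 = 0.662577.
Step 5: Under H0, H ~ chi^2(2); p-value = 0.717998.
Step 6: alpha = 0.05. fail to reject H0.

H = 0.6626, df = 2, p = 0.717998, fail to reject H0.


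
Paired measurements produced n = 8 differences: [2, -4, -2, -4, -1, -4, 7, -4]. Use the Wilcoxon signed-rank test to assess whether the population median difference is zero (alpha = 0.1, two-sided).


Step 1: Drop any zero differences (none here) and take |d_i|.
|d| = [2, 4, 2, 4, 1, 4, 7, 4]
Step 2: Midrank |d_i| (ties get averaged ranks).
ranks: |2|->2.5, |4|->5.5, |2|->2.5, |4|->5.5, |1|->1, |4|->5.5, |7|->8, |4|->5.5
Step 3: Attach original signs; sum ranks with positive sign and with negative sign.
W+ = 2.5 + 8 = 10.5
W- = 5.5 + 2.5 + 5.5 + 1 + 5.5 + 5.5 = 25.5
(Check: W+ + W- = 36 should equal n(n+1)/2 = 36.)
Step 4: Test statistic W = min(W+, W-) = 10.5.
Step 5: Ties in |d|, so use the tie-corrected normal approximation.
        E[W] = n(n+1)/4 = 8*9/4 = 18.
        Tie groups: |d|=2 (t=2), |d|=4 (t=4); sum(t^3 - t) = 66.
        Var[W] = n(n+1)(2n+1)/24 - sum(t^3-t)/48 = 1224/24 - 66/48 = 49.625.
        z = (W - E[W]) / sqrt(Var[W]) = (10.5 - 18) / 7.0445 = -1.0647.
        Two-sided p = 2*Phi(z) = 0.287030.
Step 6: alpha = 0.1. fail to reject H0.

W+ = 10.5, W- = 25.5, W = min = 10.5, p = 0.287030, fail to reject H0.
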